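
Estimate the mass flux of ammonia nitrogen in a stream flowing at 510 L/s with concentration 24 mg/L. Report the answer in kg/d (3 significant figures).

510 L/s = 0.51 m³/s.
Mass flux = Q·C = 0.51 m³/s × 24 g/m³ = 12.24 g/s.
= 12.24 g/s × 86.4 = 1058 kg/d.

1060 kg/d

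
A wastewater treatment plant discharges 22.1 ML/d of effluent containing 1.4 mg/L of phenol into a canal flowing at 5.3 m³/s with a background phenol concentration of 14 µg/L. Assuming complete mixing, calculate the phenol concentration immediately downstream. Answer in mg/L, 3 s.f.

0.0778 mg/L

22.1 ML/d = 0.2558 m³/s.
14 µg/L = 0.014 mg/L.
Conservation of mass across the mixing zone: C = (0.2558·1.4 + 5.3·0.014) / (0.2558 + 5.3) = 0.4323/5.556 = 0.07781 mg/L.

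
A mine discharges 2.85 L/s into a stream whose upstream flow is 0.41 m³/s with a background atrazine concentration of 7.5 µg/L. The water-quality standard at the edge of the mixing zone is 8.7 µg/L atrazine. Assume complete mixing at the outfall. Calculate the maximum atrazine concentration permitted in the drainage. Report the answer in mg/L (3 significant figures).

0.181 mg/L

2.85 L/s = 0.00285 m³/s.
7.5 µg/L = 0.0075 mg/L.
8.7 µg/L = 0.0087 mg/L.
Mass balance: 0.0087·0.4128 = 0.00285·Cₑ + 0.41·0.0075.
Cₑ = (0.003592 − 0.003075) / 0.00285 = 0.1813 mg/L.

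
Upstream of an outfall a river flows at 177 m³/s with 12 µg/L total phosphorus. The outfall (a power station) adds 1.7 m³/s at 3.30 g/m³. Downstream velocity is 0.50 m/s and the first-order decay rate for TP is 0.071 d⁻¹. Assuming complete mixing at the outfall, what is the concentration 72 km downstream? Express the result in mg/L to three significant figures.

0.0384 mg/L

12 µg/L = 0.012 mg/L.
After complete mixing, C₀ = (1.7·3.3 + 177·0.012) / 178.7 = 0.04328 mg/L.
Travel time t = 7.2e+04 m / 0.50 m/s = 1.44e+05 s = 1.667 d.
C = 0.04328·exp(−0.071·1.667) = 0.04328·0.8884 = 0.03845 mg/L.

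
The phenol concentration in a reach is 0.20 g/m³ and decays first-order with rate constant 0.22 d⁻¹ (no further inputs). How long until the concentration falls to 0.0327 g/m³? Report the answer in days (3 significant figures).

8.23 d

t = ln(C₀/C)/k = ln(0.20/0.0327)/0.22 = 1.811/0.22 = 8.232 d.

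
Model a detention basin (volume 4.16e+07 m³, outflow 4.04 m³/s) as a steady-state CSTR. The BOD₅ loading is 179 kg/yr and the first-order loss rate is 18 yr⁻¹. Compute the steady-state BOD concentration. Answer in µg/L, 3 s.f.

0.204 µg/L

Outflow Q = 4.04 m³/s × 3.156e+07 s/yr = 1.275e+08 m³/yr.
Steady-state CSTR mass balance: W = Q·C + k·V·C, so C = W/(Q + kV).
Q + kV = 1.275e+08 + 18·4.16e+07 = 8.763e+08 m³/yr.
C = 179/8.763e+08 = 2.043e-07 kg/m³ = 0.0002043 mg/L = 0.2043 µg/L.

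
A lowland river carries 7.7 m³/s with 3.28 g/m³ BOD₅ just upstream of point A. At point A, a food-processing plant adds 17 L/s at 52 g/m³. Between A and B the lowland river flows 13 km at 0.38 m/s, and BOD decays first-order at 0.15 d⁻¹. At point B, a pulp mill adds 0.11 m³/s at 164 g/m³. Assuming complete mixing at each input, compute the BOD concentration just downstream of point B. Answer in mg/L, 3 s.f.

5.45 mg/L

17 L/s = 0.017 m³/s.
After input A: C = (7.7·3.28 + 0.017·52) / 7.717 = 3.387 mg/L.
Over the 13 km reach to input B (t = 3.421e+04 s = 0.396 d), decay gives C = 3.387·exp(−0.15·0.396) = 3.192 mg/L.
After input B: C = (7.717·3.192 + 0.11·164) / 7.827 = 5.452 mg/L.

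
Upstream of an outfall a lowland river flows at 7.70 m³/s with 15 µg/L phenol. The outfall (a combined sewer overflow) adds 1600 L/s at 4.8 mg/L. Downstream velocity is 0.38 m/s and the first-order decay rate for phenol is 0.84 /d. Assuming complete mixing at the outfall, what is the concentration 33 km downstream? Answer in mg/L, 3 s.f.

0.360 mg/L

1600 L/s = 1.6 m³/s.
15 µg/L = 0.015 mg/L.
After complete mixing, C₀ = (1.6·4.8 + 7.7·0.015) / 9.3 = 0.8382 mg/L.
Travel time t = 3.3e+04 m / 0.38 m/s = 8.684e+04 s = 1.005 d.
C = 0.8382·exp(−0.84·1.005) = 0.8382·0.4299 = 0.3603 mg/L.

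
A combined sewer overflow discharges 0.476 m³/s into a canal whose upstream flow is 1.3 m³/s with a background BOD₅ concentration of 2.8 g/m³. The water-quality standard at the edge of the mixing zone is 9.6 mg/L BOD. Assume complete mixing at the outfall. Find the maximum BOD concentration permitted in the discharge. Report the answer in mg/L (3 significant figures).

28.2 mg/L

Mass balance: 9.6·1.776 = 0.476·Cₑ + 1.3·2.8.
Cₑ = (17.05 − 3.64) / 0.476 = 28.17 mg/L.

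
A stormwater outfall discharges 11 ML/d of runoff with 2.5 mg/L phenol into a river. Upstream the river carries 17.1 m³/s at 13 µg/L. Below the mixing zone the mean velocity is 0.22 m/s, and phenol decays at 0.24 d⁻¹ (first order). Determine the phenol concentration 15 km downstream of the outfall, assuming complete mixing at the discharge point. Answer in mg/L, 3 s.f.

0.0260 mg/L

11 ML/d = 0.1273 m³/s.
13 µg/L = 0.013 mg/L.
After complete mixing, C₀ = (0.1273·2.5 + 17.1·0.013) / 17.23 = 0.03138 mg/L.
Travel time t = 1.5e+04 m / 0.22 m/s = 6.818e+04 s = 0.7891 d.
C = 0.03138·exp(−0.24·0.7891) = 0.03138·0.8275 = 0.02597 mg/L.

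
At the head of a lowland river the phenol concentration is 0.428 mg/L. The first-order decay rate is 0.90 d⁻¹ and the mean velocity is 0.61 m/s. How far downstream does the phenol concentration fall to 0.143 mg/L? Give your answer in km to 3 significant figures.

64.2 km

From C = C₀·e^(−kt), t = ln(C₀/C)/k = ln(0.428/0.143)/0.90 = 1.096/0.90 = 1.218 d.
Distance = v·t = 0.61 m/s × 1.052e+05 s = 6.42e+04 m = 64.2 km.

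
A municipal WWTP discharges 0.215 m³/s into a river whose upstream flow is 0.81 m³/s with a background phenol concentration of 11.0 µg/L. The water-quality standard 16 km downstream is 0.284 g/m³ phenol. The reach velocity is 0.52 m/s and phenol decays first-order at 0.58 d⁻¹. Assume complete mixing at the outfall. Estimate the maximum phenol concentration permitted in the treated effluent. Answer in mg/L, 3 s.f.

1.62 mg/L

11.0 µg/L = 0.011 mg/L.
Travel time to the compliance point: t = 1.6e+04/0.52 = 3.077e+04 s = 0.3561 d; decay factor exp(−0.58·0.3561) = 0.8134.
So the concentration just after mixing may be at most 0.284/0.8134 = 0.3492 mg/L.
Mass balance: 0.3492·1.025 = 0.215·Cₑ + 0.81·0.011.
Cₑ = (0.3579 − 0.00891) / 0.215 = 1.623 mg/L.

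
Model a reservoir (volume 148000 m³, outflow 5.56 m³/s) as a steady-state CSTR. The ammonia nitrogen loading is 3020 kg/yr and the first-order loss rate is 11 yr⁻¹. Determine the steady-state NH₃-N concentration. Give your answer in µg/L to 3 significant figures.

Outflow Q = 5.56 m³/s × 3.156e+07 s/yr = 1.755e+08 m³/yr.
Steady-state CSTR mass balance: W = Q·C + k·V·C, so C = W/(Q + kV).
Q + kV = 1.755e+08 + 11·148000 = 1.771e+08 m³/yr.
C = 3020/1.771e+08 = 1.705e-05 kg/m³ = 0.01705 mg/L = 17.05 µg/L.

17.1 µg/L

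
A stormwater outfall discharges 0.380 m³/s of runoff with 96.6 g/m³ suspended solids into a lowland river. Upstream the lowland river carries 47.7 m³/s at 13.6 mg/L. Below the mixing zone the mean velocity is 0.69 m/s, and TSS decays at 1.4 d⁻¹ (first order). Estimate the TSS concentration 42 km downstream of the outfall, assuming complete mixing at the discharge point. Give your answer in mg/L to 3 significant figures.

After complete mixing, C₀ = (0.38·96.6 + 47.7·13.6) / 48.08 = 14.26 mg/L.
Travel time t = 4.2e+04 m / 0.69 m/s = 6.087e+04 s = 0.7045 d.
C = 14.26·exp(−1.4·0.7045) = 14.26·0.3729 = 5.317 mg/L.

5.32 mg/L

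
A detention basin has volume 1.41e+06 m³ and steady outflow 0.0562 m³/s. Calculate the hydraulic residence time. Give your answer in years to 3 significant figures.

Q = 0.0562 m³/s × 3.156e+07 s/yr = 1.774e+06 m³/yr.
Hydraulic residence time τ = V/Q = 1.41e+06/1.774e+06 = 0.795 yr.

0.795 yr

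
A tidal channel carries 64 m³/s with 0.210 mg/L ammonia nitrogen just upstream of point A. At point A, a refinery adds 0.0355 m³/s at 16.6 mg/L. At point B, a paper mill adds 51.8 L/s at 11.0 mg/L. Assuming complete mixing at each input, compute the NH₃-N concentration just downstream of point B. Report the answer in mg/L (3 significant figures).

0.228 mg/L

After input A: C = (64·0.21 + 0.0355·16.6) / 64.04 = 0.2191 mg/L.
51.8 L/s = 0.0518 m³/s.
After input B: C = (64.04·0.2191 + 0.0518·11) / 64.09 = 0.2278 mg/L.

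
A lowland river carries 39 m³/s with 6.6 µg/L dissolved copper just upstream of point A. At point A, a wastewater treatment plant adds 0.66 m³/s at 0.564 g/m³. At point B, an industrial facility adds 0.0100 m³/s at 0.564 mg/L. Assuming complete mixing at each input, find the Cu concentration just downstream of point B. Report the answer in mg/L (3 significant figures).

6.6 µg/L = 0.0066 mg/L.
After input A: C = (39·0.0066 + 0.66·0.564) / 39.66 = 0.01588 mg/L.
After input B: C = (39.66·0.01588 + 0.01·0.564) / 39.67 = 0.01601 mg/L.

0.0160 mg/L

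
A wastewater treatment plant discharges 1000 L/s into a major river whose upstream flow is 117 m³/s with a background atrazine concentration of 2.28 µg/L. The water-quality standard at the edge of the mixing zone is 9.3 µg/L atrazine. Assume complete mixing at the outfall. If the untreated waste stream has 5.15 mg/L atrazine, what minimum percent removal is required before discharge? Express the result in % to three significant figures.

83.9 %

1000 L/s = 1 m³/s.
2.28 µg/L = 0.00228 mg/L.
9.3 µg/L = 0.0093 mg/L.
Mass balance: 0.0093·118 = 1·Cₑ + 117·0.00228.
Cₑ = (1.097 − 0.2668) / 1 = 0.8306 mg/L.
Required removal = 1 − 0.8306/5.15 = 83.87 %.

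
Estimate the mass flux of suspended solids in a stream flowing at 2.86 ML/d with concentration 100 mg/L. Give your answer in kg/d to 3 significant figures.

286 kg/d

2.86 ML/d = 0.0331 m³/s.
Mass flux = Q·C = 0.0331 m³/s × 100 g/m³ = 3.31 g/s.
= 3.31 g/s × 86.4 = 286 kg/d.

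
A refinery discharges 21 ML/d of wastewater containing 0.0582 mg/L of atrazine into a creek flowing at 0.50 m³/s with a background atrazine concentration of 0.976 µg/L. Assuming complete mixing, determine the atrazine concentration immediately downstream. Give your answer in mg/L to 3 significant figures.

0.0197 mg/L

21 ML/d = 0.2431 m³/s.
0.976 µg/L = 0.000976 mg/L.
Conservation of mass across the mixing zone: C = (0.2431·0.0582 + 0.5·0.000976) / (0.2431 + 0.5) = 0.01463/0.7431 = 0.01969 mg/L.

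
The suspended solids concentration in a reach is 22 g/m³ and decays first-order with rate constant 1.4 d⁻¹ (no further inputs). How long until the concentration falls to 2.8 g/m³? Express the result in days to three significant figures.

t = ln(C₀/C)/k = ln(22/2.8)/1.4 = 2.061/1.4 = 1.472 d.

1.47 d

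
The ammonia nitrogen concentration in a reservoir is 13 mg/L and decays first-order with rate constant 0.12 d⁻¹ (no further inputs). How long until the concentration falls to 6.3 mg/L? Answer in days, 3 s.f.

6.04 d

t = ln(C₀/C)/k = ln(13/6.3)/0.12 = 0.7244/0.12 = 6.037 d.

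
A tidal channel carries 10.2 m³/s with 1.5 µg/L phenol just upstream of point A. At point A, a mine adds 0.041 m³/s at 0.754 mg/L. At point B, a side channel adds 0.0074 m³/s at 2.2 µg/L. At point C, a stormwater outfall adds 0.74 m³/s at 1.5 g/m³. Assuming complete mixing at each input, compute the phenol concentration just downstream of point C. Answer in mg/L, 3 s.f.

1.5 µg/L = 0.0015 mg/L.
After input A: C = (10.2·0.0015 + 0.041·0.754) / 10.24 = 0.004513 mg/L.
2.2 µg/L = 0.0022 mg/L.
After input B: C = (10.24·0.004513 + 0.0074·0.0022) / 10.25 = 0.004511 mg/L.
After input C: C = (10.25·0.004511 + 0.74·1.5) / 10.99 = 0.1052 mg/L.

0.105 mg/L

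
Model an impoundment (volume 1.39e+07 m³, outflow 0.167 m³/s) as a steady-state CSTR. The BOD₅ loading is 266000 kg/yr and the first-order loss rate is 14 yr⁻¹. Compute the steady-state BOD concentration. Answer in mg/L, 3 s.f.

1.33 mg/L

Outflow Q = 0.167 m³/s × 3.156e+07 s/yr = 5.27e+06 m³/yr.
Steady-state CSTR mass balance: W = Q·C + k·V·C, so C = W/(Q + kV).
Q + kV = 5.27e+06 + 14·1.39e+07 = 1.999e+08 m³/yr.
C = 266000/1.999e+08 = 0.001331 kg/m³ = 1.331 mg/L.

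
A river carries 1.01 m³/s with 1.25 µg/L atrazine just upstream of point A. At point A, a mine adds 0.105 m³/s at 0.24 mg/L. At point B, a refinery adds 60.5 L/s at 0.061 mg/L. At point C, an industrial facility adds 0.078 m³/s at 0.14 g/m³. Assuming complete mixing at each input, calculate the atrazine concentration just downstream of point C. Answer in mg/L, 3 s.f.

1.25 µg/L = 0.00125 mg/L.
After input A: C = (1.01·0.00125 + 0.105·0.24) / 1.115 = 0.02373 mg/L.
60.5 L/s = 0.0605 m³/s.
After input B: C = (1.115·0.02373 + 0.0605·0.061) / 1.175 = 0.02565 mg/L.
After input C: C = (1.175·0.02565 + 0.078·0.14) / 1.254 = 0.03277 mg/L.

0.0328 mg/L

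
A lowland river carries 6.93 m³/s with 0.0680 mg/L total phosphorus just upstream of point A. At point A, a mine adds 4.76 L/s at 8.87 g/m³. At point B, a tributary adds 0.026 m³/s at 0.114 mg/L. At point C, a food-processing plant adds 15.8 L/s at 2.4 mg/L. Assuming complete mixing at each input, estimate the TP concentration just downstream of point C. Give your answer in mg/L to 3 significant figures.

4.76 L/s = 0.00476 m³/s.
After input A: C = (6.93·0.068 + 0.00476·8.87) / 6.935 = 0.07404 mg/L.
After input B: C = (6.935·0.07404 + 0.026·0.114) / 6.961 = 0.07419 mg/L.
15.8 L/s = 0.0158 m³/s.
After input C: C = (6.961·0.07419 + 0.0158·2.4) / 6.977 = 0.07946 mg/L.

0.0795 mg/L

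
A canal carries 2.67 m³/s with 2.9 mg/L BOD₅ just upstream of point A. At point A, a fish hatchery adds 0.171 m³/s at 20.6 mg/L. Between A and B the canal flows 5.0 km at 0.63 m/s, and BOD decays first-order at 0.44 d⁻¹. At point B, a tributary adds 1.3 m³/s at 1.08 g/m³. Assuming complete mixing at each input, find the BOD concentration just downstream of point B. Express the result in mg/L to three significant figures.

2.95 mg/L

After input A: C = (2.67·2.9 + 0.171·20.6) / 2.841 = 3.965 mg/L.
Over the 5.0 km reach to input B (t = 7937 s = 0.09186 d), decay gives C = 3.965·exp(−0.44·0.09186) = 3.808 mg/L.
After input B: C = (2.841·3.808 + 1.3·1.08) / 4.141 = 2.952 mg/L.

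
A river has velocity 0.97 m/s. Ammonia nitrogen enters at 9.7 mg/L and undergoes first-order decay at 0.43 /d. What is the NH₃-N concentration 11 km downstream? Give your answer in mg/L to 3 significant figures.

Travel time t = 11 km / 0.97 m/s = 1.1e+04/0.97 = 1.134e+04 s = 0.1313 d.
First-order decay: C = 9.7·exp(−0.43·0.1313) = 9.7·0.9451 = 9.168 mg/L.

9.17 mg/L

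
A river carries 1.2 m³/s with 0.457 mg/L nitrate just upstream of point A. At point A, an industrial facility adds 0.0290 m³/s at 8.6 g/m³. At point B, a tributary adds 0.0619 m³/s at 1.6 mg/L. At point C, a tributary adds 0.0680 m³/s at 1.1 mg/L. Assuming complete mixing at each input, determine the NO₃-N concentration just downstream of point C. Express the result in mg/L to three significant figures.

0.715 mg/L

After input A: C = (1.2·0.457 + 0.029·8.6) / 1.229 = 0.6491 mg/L.
After input B: C = (1.229·0.6491 + 0.0619·1.6) / 1.291 = 0.6947 mg/L.
After input C: C = (1.291·0.6947 + 0.068·1.1) / 1.359 = 0.715 mg/L.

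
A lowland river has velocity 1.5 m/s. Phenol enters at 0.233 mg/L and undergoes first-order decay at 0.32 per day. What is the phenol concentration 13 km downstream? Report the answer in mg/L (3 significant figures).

0.226 mg/L

Travel time t = 13 km / 1.5 m/s = 1.3e+04/1.5 = 8667 s = 0.1003 d.
First-order decay: C = 0.233·exp(−0.32·0.1003) = 0.233·0.9684 = 0.2256 mg/L.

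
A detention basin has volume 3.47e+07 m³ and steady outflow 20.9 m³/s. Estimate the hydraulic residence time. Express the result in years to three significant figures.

0.0526 yr

Q = 20.9 m³/s × 3.156e+07 s/yr = 6.596e+08 m³/yr.
Hydraulic residence time τ = V/Q = 3.47e+07/6.596e+08 = 0.05261 yr.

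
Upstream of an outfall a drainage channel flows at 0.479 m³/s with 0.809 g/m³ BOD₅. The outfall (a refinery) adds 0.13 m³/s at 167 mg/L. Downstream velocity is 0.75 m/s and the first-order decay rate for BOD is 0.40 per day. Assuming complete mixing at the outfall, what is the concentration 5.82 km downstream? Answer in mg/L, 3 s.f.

35.0 mg/L

After complete mixing, C₀ = (0.13·167 + 0.479·0.809) / 0.609 = 36.28 mg/L.
Travel time t = 5820 m / 0.75 m/s = 7760 s = 0.08981 d.
C = 36.28·exp(−0.40·0.08981) = 36.28·0.9647 = 35 mg/L.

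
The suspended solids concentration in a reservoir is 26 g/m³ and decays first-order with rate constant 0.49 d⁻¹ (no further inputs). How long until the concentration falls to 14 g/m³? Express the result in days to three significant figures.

1.26 d

t = ln(C₀/C)/k = ln(26/14)/0.49 = 0.619/0.49 = 1.263 d.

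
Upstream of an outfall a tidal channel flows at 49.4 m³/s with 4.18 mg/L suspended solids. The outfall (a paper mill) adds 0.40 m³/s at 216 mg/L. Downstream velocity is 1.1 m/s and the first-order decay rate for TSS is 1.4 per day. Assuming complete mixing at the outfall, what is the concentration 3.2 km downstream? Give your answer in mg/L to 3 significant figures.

5.61 mg/L

After complete mixing, C₀ = (0.4·216 + 49.4·4.18) / 49.8 = 5.881 mg/L.
Travel time t = 3200 m / 1.1 m/s = 2909 s = 0.03367 d.
C = 5.881·exp(−1.4·0.03367) = 5.881·0.954 = 5.611 mg/L.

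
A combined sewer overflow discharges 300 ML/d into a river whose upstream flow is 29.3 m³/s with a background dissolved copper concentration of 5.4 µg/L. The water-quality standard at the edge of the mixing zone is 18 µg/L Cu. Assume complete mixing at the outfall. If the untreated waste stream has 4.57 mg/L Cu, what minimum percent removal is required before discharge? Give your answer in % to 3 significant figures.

97.3 %

300 ML/d = 3.472 m³/s.
5.4 µg/L = 0.0054 mg/L.
18 µg/L = 0.018 mg/L.
Mass balance: 0.018·32.77 = 3.472·Cₑ + 29.3·0.0054.
Cₑ = (0.5899 − 0.1582) / 3.472 = 0.1243 mg/L.
Required removal = 1 − 0.1243/4.57 = 97.28 %.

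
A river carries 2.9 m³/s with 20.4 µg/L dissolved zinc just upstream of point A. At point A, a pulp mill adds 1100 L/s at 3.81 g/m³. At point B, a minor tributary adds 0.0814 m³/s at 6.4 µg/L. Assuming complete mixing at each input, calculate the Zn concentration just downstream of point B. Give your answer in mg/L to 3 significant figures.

1.04 mg/L

20.4 µg/L = 0.0204 mg/L.
1100 L/s = 1.1 m³/s.
After input A: C = (2.9·0.0204 + 1.1·3.81) / 4 = 1.063 mg/L.
6.4 µg/L = 0.0064 mg/L.
After input B: C = (4·1.063 + 0.0814·0.0064) / 4.081 = 1.041 mg/L.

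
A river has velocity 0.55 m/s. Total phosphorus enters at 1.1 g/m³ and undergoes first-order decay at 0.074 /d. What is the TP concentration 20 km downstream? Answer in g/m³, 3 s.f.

Travel time t = 20 km / 0.55 m/s = 2e+04/0.55 = 3.636e+04 s = 0.4209 d.
First-order decay: C = 1.1·exp(−0.074·0.4209) = 1.1·0.9693 = 1.066 g/m³.

1.07 g/m³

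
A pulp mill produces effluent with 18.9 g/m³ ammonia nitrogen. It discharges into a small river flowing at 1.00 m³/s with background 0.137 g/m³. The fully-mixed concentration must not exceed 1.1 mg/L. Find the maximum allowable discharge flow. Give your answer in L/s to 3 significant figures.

Mass balance at complete mixing: C_std·(Q_w + Q_r) = Q_w·C_e + Q_r·C_b.
Rearranging, Q_w = Q_r·(C_std − C_b)/(C_e − C_std) = 1.00·(1.1 − 0.137) / (18.9 − 1.1) = 0.0541 m³/s.
= 54.1 L/s.

54.1 L/s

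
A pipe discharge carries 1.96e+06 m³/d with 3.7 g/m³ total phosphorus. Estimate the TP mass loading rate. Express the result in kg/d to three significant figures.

1.96e+06 m³/d = 22.69 m³/s.
Mass flux = Q·C = 22.69 m³/s × 3.7 g/m³ = 83.94 g/s.
= 83.94 g/s × 86.4 = 7252 kg/d.

7250 kg/d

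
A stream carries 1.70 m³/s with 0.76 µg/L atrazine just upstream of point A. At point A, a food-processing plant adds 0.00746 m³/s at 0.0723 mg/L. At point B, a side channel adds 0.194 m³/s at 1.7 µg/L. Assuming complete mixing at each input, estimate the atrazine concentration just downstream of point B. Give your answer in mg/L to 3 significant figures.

0.76 µg/L = 0.00076 mg/L.
After input A: C = (1.7·0.00076 + 0.00746·0.0723) / 1.707 = 0.001073 mg/L.
1.7 µg/L = 0.0017 mg/L.
After input B: C = (1.707·0.001073 + 0.194·0.0017) / 1.901 = 0.001137 mg/L.

0.00114 mg/L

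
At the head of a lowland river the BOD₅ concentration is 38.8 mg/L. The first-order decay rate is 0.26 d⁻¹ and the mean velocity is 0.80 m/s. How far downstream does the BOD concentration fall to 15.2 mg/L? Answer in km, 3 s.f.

249 km

From C = C₀·e^(−kt), t = ln(C₀/C)/k = ln(38.8/15.2)/0.26 = 0.9371/0.26 = 3.604 d.
Distance = v·t = 0.80 m/s × 3.114e+05 s = 2.491e+05 m = 249.1 km.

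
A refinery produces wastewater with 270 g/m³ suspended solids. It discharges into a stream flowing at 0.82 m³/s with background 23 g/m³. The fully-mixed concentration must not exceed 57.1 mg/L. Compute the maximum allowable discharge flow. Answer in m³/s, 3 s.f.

0.131 m³/s

Mass balance at complete mixing: C_std·(Q_w + Q_r) = Q_w·C_e + Q_r·C_b.
Rearranging, Q_w = Q_r·(C_std − C_b)/(C_e − C_std) = 0.82·(57.1 − 23) / (270 − 57.1) = 0.1313 m³/s.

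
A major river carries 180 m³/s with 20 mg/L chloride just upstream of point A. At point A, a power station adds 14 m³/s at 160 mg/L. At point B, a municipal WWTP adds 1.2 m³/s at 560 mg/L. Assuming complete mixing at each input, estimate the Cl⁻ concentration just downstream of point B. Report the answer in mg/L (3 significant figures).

After input A: C = (180·20 + 14·160) / 194 = 30.1 mg/L.
After input B: C = (194·30.1 + 1.2·560) / 195.2 = 33.36 mg/L.

33.4 mg/L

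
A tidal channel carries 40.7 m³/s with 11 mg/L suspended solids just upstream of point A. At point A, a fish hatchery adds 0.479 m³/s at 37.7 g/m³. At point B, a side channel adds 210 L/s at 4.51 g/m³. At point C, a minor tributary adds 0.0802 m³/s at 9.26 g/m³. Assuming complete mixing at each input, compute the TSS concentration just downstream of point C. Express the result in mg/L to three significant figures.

After input A: C = (40.7·11 + 0.479·37.7) / 41.18 = 11.31 mg/L.
210 L/s = 0.21 m³/s.
After input B: C = (41.18·11.31 + 0.21·4.51) / 41.39 = 11.28 mg/L.
After input C: C = (41.39·11.28 + 0.0802·9.26) / 41.47 = 11.27 mg/L.

11.3 mg/L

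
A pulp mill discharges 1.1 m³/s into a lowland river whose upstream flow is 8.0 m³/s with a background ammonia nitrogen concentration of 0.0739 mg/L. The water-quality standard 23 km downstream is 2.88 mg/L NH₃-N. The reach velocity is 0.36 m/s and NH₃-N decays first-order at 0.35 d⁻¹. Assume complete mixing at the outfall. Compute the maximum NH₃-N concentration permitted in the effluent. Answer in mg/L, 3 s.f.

Travel time to the compliance point: t = 2.3e+04/0.36 = 6.389e+04 s = 0.7395 d; decay factor exp(−0.35·0.7395) = 0.772.
So the concentration just after mixing may be at most 2.88/0.772 = 3.731 mg/L.
Mass balance: 3.731·9.1 = 1.1·Cₑ + 8·0.0739.
Cₑ = (33.95 − 0.5912) / 1.1 = 30.33 mg/L.

30.3 mg/L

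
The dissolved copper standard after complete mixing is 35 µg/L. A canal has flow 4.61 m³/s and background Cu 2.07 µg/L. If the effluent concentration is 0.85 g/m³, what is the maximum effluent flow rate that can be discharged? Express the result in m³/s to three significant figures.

0.186 m³/s

2.07 µg/L = 0.00207 mg/L.
35 µg/L = 0.035 mg/L.
Mass balance at complete mixing: C_std·(Q_w + Q_r) = Q_w·C_e + Q_r·C_b.
Rearranging, Q_w = Q_r·(C_std − C_b)/(C_e − C_std) = 4.61·(0.035 − 0.00207) / (0.85 − 0.035) = 0.1863 m³/s.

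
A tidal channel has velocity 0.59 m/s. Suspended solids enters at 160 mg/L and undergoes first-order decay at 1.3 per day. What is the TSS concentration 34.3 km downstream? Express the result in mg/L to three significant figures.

66.7 mg/L

Travel time t = 34.3 km / 0.59 m/s = 3.43e+04/0.59 = 5.814e+04 s = 0.6729 d.
First-order decay: C = 160·exp(−1.3·0.6729) = 160·0.417 = 66.72 mg/L.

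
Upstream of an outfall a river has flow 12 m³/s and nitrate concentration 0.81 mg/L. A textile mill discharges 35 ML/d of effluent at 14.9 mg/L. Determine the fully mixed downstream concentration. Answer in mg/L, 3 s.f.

35 ML/d = 0.4051 m³/s.
Flow-weighted mixing gives C = (0.4051·14.9 + 12·0.81) / (0.4051 + 12) = 15.76/12.41 = 1.27 mg/L.

1.27 mg/L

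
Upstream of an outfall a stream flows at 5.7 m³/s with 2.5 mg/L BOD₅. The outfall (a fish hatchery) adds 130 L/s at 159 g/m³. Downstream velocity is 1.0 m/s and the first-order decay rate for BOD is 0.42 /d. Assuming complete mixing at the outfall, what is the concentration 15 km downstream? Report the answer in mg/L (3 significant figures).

130 L/s = 0.13 m³/s.
After complete mixing, C₀ = (0.13·159 + 5.7·2.5) / 5.83 = 5.99 mg/L.
Travel time t = 1.5e+04 m / 1.0 m/s = 1.5e+04 s = 0.1736 d.
C = 5.99·exp(−0.42·0.1736) = 5.99·0.9297 = 5.569 mg/L.

5.57 mg/L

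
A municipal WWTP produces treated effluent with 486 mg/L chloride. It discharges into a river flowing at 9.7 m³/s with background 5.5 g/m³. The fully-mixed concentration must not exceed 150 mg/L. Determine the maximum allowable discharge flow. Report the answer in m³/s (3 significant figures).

Mass balance at complete mixing: C_std·(Q_w + Q_r) = Q_w·C_e + Q_r·C_b.
Rearranging, Q_w = Q_r·(C_std − C_b)/(C_e − C_std) = 9.7·(150 − 5.5) / (486 − 150) = 4.172 m³/s.

4.17 m³/s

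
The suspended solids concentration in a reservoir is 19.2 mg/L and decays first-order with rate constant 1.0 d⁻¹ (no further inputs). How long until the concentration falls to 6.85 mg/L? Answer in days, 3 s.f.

t = ln(C₀/C)/k = ln(19.2/6.85)/1.0 = 1.031/1.0 = 1.031 d.

1.03 d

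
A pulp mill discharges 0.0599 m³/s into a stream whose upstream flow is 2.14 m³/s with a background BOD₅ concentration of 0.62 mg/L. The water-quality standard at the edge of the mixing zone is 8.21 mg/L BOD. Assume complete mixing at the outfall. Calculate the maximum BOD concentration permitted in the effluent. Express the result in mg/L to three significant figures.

Mass balance: 8.21·2.2 = 0.0599·Cₑ + 2.14·0.62.
Cₑ = (18.06 − 1.327) / 0.0599 = 279.4 mg/L.

279 mg/L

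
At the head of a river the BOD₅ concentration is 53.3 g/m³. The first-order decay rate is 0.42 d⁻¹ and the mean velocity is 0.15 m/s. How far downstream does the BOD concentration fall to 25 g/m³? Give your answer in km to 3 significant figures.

23.4 km

From C = C₀·e^(−kt), t = ln(C₀/C)/k = ln(53.3/25)/0.42 = 0.7571/0.42 = 1.803 d.
Distance = v·t = 0.15 m/s × 1.557e+05 s = 2.336e+04 m = 23.36 km.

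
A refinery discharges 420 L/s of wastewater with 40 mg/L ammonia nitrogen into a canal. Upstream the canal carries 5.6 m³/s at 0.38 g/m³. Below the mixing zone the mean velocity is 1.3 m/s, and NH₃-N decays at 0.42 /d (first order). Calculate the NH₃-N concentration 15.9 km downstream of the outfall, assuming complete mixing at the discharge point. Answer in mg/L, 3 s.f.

420 L/s = 0.42 m³/s.
After complete mixing, C₀ = (0.42·40 + 5.6·0.38) / 6.02 = 3.144 mg/L.
Travel time t = 1.59e+04 m / 1.3 m/s = 1.223e+04 s = 0.1416 d.
C = 3.144·exp(−0.42·0.1416) = 3.144·0.9423 = 2.963 mg/L.

2.96 mg/L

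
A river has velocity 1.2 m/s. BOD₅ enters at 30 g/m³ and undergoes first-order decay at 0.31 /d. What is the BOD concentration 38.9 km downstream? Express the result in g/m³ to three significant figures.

Travel time t = 38.9 km / 1.2 m/s = 3.89e+04/1.2 = 3.242e+04 s = 0.3752 d.
First-order decay: C = 30·exp(−0.31·0.3752) = 30·0.8902 = 26.71 g/m³.

26.7 g/m³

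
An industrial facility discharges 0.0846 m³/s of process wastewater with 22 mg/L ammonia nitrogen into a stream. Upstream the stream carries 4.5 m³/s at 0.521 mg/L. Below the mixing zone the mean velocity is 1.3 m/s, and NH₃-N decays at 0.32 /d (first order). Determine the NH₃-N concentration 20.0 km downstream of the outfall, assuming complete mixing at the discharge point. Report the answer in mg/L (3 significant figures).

After complete mixing, C₀ = (0.0846·22 + 4.5·0.521) / 4.585 = 0.9174 mg/L.
Travel time t = 2e+04 m / 1.3 m/s = 1.538e+04 s = 0.1781 d.
C = 0.9174·exp(−0.32·0.1781) = 0.9174·0.9446 = 0.8665 mg/L.

0.867 mg/L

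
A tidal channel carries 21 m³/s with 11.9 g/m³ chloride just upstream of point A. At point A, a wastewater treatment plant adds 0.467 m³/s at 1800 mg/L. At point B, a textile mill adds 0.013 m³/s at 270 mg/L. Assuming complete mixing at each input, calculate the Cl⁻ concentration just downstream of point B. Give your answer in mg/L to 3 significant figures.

After input A: C = (21·11.9 + 0.467·1800) / 21.47 = 50.8 mg/L.
After input B: C = (21.47·50.8 + 0.013·270) / 21.48 = 50.93 mg/L.

50.9 mg/L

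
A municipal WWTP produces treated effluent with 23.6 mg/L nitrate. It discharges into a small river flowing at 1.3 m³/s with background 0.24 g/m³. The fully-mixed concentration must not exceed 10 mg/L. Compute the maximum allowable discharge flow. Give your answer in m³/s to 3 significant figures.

0.933 m³/s

Mass balance at complete mixing: C_std·(Q_w + Q_r) = Q_w·C_e + Q_r·C_b.
Rearranging, Q_w = Q_r·(C_std − C_b)/(C_e − C_std) = 1.3·(10 − 0.24) / (23.6 − 10) = 0.9329 m³/s.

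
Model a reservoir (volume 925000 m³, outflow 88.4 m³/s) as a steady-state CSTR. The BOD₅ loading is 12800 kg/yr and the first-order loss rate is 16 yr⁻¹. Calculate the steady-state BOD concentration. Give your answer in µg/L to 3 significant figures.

Outflow Q = 88.4 m³/s × 3.156e+07 s/yr = 2.79e+09 m³/yr.
Steady-state CSTR mass balance: W = Q·C + k·V·C, so C = W/(Q + kV).
Q + kV = 2.79e+09 + 16·925000 = 2.804e+09 m³/yr.
C = 12800/2.804e+09 = 4.564e-06 kg/m³ = 0.004564 mg/L = 4.564 µg/L.

4.56 µg/L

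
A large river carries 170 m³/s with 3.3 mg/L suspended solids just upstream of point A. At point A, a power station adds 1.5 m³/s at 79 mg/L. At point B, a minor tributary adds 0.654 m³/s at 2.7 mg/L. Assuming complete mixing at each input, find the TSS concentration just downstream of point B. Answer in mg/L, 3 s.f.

After input A: C = (170·3.3 + 1.5·79) / 171.5 = 3.962 mg/L.
After input B: C = (171.5·3.962 + 0.654·2.7) / 172.2 = 3.957 mg/L.

3.96 mg/L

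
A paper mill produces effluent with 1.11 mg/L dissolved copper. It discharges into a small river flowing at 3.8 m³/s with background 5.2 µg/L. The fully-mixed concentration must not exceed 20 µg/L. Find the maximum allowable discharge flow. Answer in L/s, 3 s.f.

5.2 µg/L = 0.0052 mg/L.
20 µg/L = 0.02 mg/L.
Mass balance at complete mixing: C_std·(Q_w + Q_r) = Q_w·C_e + Q_r·C_b.
Rearranging, Q_w = Q_r·(C_std − C_b)/(C_e − C_std) = 3.8·(0.02 − 0.0052) / (1.11 − 0.02) = 0.0516 m³/s.
= 51.6 L/s.

51.6 L/s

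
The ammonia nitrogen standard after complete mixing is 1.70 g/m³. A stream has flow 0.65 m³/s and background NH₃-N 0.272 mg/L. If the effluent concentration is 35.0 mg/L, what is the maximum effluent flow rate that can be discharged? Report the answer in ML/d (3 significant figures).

2.41 ML/d

Mass balance at complete mixing: C_std·(Q_w + Q_r) = Q_w·C_e + Q_r·C_b.
Rearranging, Q_w = Q_r·(C_std − C_b)/(C_e − C_std) = 0.65·(1.7 − 0.272) / (35 − 1.7) = 0.02787 m³/s.
= 2.408 ML/d.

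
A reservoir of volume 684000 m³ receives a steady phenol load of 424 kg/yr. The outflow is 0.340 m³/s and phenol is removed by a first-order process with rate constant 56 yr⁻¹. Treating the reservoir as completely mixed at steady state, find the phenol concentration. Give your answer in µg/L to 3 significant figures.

Outflow Q = 0.340 m³/s × 3.156e+07 s/yr = 1.073e+07 m³/yr.
Steady-state CSTR mass balance: W = Q·C + k·V·C, so C = W/(Q + kV).
Q + kV = 1.073e+07 + 56·684000 = 4.903e+07 m³/yr.
C = 424/4.903e+07 = 8.647e-06 kg/m³ = 0.008647 mg/L = 8.647 µg/L.

8.65 µg/L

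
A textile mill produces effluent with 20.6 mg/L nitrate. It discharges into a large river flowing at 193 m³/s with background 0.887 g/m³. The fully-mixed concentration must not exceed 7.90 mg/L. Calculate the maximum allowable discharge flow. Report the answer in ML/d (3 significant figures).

9210 ML/d

Mass balance at complete mixing: C_std·(Q_w + Q_r) = Q_w·C_e + Q_r·C_b.
Rearranging, Q_w = Q_r·(C_std − C_b)/(C_e − C_std) = 193·(7.9 − 0.887) / (20.6 − 7.9) = 106.6 m³/s.
= 9208 ML/d.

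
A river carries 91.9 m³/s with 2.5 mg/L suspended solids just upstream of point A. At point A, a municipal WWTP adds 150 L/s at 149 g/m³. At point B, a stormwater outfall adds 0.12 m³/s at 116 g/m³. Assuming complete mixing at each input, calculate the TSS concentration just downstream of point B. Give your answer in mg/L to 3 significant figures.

2.89 mg/L

150 L/s = 0.15 m³/s.
After input A: C = (91.9·2.5 + 0.15·149) / 92.05 = 2.739 mg/L.
After input B: C = (92.05·2.739 + 0.12·116) / 92.17 = 2.886 mg/L.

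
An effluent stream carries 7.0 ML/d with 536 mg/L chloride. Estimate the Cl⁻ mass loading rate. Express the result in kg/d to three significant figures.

7.0 ML/d = 0.08102 m³/s.
Mass flux = Q·C = 0.08102 m³/s × 536 g/m³ = 43.43 g/s.
= 43.43 g/s × 86.4 = 3752 kg/d.

3750 kg/d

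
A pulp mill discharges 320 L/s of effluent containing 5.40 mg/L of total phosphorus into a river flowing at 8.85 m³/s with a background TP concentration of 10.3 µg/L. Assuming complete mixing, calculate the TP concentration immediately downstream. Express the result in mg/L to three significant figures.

0.198 mg/L

320 L/s = 0.32 m³/s.
10.3 µg/L = 0.0103 mg/L.
By mass balance at complete mixing, C = (0.32·5.4 + 8.85·0.0103) / (0.32 + 8.85) = 1.819/9.17 = 0.1984 mg/L.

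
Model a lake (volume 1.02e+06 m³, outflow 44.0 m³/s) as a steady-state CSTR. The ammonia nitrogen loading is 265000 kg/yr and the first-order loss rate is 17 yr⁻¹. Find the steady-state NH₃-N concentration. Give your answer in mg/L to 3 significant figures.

Outflow Q = 44.0 m³/s × 3.156e+07 s/yr = 1.389e+09 m³/yr.
Steady-state CSTR mass balance: W = Q·C + k·V·C, so C = W/(Q + kV).
Q + kV = 1.389e+09 + 17·1.02e+06 = 1.406e+09 m³/yr.
C = 265000/1.406e+09 = 0.0001885 kg/m³ = 0.1885 mg/L.

0.188 mg/L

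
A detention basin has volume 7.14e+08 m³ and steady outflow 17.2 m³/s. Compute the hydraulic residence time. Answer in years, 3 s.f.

1.32 yr

Q = 17.2 m³/s × 3.156e+07 s/yr = 5.428e+08 m³/yr.
Hydraulic residence time τ = V/Q = 7.14e+08/5.428e+08 = 1.315 yr.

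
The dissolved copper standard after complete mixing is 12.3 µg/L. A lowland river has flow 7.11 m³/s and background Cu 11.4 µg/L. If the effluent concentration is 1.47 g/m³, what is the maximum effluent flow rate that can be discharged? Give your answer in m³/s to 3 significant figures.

11.4 µg/L = 0.0114 mg/L.
12.3 µg/L = 0.0123 mg/L.
Mass balance at complete mixing: C_std·(Q_w + Q_r) = Q_w·C_e + Q_r·C_b.
Rearranging, Q_w = Q_r·(C_std − C_b)/(C_e − C_std) = 7.11·(0.0123 − 0.0114) / (1.47 − 0.0123) = 0.00439 m³/s.

0.00439 m³/s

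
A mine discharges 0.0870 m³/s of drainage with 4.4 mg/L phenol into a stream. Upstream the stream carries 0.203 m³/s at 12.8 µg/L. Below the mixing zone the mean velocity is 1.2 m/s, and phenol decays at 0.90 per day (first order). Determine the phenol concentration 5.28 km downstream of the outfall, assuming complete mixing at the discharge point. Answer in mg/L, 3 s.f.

12.8 µg/L = 0.0128 mg/L.
After complete mixing, C₀ = (0.087·4.4 + 0.203·0.0128) / 0.29 = 1.329 mg/L.
Travel time t = 5280 m / 1.2 m/s = 4400 s = 0.05093 d.
C = 1.329·exp(−0.90·0.05093) = 1.329·0.9552 = 1.269 mg/L.

1.27 mg/L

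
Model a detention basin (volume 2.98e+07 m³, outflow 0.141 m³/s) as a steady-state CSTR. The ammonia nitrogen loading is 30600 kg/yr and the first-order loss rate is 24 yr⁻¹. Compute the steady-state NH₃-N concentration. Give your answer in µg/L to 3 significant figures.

Outflow Q = 0.141 m³/s × 3.156e+07 s/yr = 4.45e+06 m³/yr.
Steady-state CSTR mass balance: W = Q·C + k·V·C, so C = W/(Q + kV).
Q + kV = 4.45e+06 + 24·2.98e+07 = 7.196e+08 m³/yr.
C = 30600/7.196e+08 = 4.252e-05 kg/m³ = 0.04252 mg/L = 42.52 µg/L.

42.5 µg/L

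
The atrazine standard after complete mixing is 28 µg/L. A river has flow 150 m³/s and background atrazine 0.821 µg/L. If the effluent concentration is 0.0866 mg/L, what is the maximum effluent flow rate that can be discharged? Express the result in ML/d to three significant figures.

6010 ML/d

0.821 µg/L = 0.000821 mg/L.
28 µg/L = 0.028 mg/L.
Mass balance at complete mixing: C_std·(Q_w + Q_r) = Q_w·C_e + Q_r·C_b.
Rearranging, Q_w = Q_r·(C_std − C_b)/(C_e − C_std) = 150·(0.028 − 0.000821) / (0.0866 − 0.028) = 69.57 m³/s.
= 6011 ML/d.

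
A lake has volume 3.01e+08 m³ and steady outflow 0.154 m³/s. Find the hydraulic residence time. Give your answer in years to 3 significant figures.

Q = 0.154 m³/s × 3.156e+07 s/yr = 4.86e+06 m³/yr.
Hydraulic residence time τ = V/Q = 3.01e+08/4.86e+06 = 61.94 yr.

61.9 yr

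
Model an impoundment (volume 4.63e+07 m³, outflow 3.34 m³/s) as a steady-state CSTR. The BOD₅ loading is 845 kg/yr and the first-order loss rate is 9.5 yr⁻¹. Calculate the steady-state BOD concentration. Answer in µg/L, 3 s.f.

Outflow Q = 3.34 m³/s × 3.156e+07 s/yr = 1.054e+08 m³/yr.
Steady-state CSTR mass balance: W = Q·C + k·V·C, so C = W/(Q + kV).
Q + kV = 1.054e+08 + 9.5·4.63e+07 = 5.453e+08 m³/yr.
C = 845/5.453e+08 = 1.55e-06 kg/m³ = 0.00155 mg/L = 1.55 µg/L.

1.55 µg/L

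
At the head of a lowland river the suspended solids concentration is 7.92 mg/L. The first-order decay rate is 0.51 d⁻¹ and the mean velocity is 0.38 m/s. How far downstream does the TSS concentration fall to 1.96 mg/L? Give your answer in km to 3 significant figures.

89.9 km

From C = C₀·e^(−kt), t = ln(C₀/C)/k = ln(7.92/1.96)/0.51 = 1.396/0.51 = 2.738 d.
Distance = v·t = 0.38 m/s × 2.366e+05 s = 8.99e+04 m = 89.9 km.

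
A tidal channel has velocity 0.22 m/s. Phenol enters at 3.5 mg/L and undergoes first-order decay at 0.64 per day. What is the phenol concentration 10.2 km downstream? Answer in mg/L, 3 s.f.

Travel time t = 10.2 km / 0.22 m/s = 1.02e+04/0.22 = 4.636e+04 s = 0.5366 d.
First-order decay: C = 3.5·exp(−0.64·0.5366) = 3.5·0.7093 = 2.483 mg/L.

2.48 mg/L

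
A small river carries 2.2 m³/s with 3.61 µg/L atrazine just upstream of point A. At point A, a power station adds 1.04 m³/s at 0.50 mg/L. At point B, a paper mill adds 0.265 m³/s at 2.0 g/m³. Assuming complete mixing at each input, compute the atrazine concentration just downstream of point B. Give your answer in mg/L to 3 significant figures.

3.61 µg/L = 0.00361 mg/L.
After input A: C = (2.2·0.00361 + 1.04·0.5) / 3.24 = 0.1629 mg/L.
After input B: C = (3.24·0.1629 + 0.265·2) / 3.505 = 0.3018 mg/L.

0.302 mg/L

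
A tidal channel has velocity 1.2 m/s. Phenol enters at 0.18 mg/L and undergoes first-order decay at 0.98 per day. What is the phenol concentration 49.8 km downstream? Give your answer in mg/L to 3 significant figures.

Travel time t = 49.8 km / 1.2 m/s = 4.98e+04/1.2 = 4.15e+04 s = 0.4803 d.
First-order decay: C = 0.18·exp(−0.98·0.4803) = 0.18·0.6246 = 0.1124 mg/L.

0.112 mg/L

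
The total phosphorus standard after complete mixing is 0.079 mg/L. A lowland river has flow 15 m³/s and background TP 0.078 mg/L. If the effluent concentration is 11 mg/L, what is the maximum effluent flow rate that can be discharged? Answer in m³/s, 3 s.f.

0.00137 m³/s

Mass balance at complete mixing: C_std·(Q_w + Q_r) = Q_w·C_e + Q_r·C_b.
Rearranging, Q_w = Q_r·(C_std − C_b)/(C_e − C_std) = 15·(0.079 − 0.078) / (11 − 0.079) = 0.001374 m³/s.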